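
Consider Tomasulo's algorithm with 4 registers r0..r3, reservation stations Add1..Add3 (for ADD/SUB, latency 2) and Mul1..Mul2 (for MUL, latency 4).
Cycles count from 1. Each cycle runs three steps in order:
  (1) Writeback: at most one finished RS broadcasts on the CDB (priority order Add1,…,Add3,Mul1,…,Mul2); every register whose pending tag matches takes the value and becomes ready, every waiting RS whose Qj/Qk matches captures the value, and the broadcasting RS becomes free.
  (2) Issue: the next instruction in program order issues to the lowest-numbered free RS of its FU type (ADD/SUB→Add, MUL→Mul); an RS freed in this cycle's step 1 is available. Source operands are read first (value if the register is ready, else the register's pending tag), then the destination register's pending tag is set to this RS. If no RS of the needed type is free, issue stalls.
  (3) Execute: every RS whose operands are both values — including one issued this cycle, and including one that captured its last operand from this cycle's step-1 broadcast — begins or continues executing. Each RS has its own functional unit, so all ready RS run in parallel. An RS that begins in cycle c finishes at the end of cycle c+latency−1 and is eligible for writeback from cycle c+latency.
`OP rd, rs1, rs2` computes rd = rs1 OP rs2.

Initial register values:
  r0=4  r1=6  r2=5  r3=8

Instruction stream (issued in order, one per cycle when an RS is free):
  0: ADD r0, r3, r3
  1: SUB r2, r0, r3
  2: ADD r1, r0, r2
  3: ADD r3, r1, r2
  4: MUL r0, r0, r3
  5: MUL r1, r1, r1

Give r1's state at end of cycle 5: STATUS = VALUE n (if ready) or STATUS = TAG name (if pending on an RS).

STATUS = TAG Add1

  c1: issue ADD r0<-Add1  regs: r0:Add1,r1:6,r2:5,r3:8
  c2: issue SUB r2<-Add2  regs: r0:Add1,r1:6,r2:Add2,r3:8
  c3: CDB Add1=16; issue ADD r1<-Add1  regs: r0:16,r1:Add1,r2:Add2,r3:8
  c4: issue ADD r3<-Add3  regs: r0:16,r1:Add1,r2:Add2,r3:Add3
  c5: CDB Add2=8; issue MUL r0<-Mul1  regs: r0:Mul1,r1:Add1,r2:8,r3:Add3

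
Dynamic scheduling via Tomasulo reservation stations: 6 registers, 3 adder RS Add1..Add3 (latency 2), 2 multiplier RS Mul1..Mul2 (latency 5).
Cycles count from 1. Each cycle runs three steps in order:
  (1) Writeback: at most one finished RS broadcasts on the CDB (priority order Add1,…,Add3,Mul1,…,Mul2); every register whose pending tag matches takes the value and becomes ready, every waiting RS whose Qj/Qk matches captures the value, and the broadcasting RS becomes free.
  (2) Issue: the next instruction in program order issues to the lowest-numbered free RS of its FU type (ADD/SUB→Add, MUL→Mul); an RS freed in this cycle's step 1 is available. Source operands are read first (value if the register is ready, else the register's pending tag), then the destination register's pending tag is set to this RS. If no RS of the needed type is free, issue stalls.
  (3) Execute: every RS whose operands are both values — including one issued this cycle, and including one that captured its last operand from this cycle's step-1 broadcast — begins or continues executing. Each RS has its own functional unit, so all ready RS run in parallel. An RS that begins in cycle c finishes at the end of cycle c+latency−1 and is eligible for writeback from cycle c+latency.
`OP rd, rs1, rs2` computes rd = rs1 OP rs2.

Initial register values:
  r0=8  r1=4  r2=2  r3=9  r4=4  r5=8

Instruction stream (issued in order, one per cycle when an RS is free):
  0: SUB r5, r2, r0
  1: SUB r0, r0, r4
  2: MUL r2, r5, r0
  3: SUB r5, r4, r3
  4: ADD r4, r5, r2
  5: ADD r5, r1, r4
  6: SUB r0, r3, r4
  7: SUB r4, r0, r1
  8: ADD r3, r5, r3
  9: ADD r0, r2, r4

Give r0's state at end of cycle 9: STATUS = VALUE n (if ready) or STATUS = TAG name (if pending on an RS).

c1: issue SUB r5<-Add1 | r0:8,r1:4,r2:2,r3:9,r4:4,r5:Add1
c2: issue SUB r0<-Add2 | r0:Add2,r1:4,r2:2,r3:9,r4:4,r5:Add1
c3: CDB Add1=-6; issue MUL r2<-Mul1 | r0:Add2,r1:4,r2:Mul1,r3:9,r4:4,r5:-6
c4: CDB Add2=4; issue SUB r5<-Add1 | r0:4,r1:4,r2:Mul1,r3:9,r4:4,r5:Add1
c5: issue ADD r4<-Add2 | r0:4,r1:4,r2:Mul1,r3:9,r4:Add2,r5:Add1
c6: CDB Add1=-5; issue ADD r5<-Add1 | r0:4,r1:4,r2:Mul1,r3:9,r4:Add2,r5:Add1
c7: issue SUB r0<-Add3 | r0:Add3,r1:4,r2:Mul1,r3:9,r4:Add2,r5:Add1
c8: stall | r0:Add3,r1:4,r2:Mul1,r3:9,r4:Add2,r5:Add1
c9: CDB Mul1=-24; stall | r0:Add3,r1:4,r2:-24,r3:9,r4:Add2,r5:Add1

STATUS = TAG Add3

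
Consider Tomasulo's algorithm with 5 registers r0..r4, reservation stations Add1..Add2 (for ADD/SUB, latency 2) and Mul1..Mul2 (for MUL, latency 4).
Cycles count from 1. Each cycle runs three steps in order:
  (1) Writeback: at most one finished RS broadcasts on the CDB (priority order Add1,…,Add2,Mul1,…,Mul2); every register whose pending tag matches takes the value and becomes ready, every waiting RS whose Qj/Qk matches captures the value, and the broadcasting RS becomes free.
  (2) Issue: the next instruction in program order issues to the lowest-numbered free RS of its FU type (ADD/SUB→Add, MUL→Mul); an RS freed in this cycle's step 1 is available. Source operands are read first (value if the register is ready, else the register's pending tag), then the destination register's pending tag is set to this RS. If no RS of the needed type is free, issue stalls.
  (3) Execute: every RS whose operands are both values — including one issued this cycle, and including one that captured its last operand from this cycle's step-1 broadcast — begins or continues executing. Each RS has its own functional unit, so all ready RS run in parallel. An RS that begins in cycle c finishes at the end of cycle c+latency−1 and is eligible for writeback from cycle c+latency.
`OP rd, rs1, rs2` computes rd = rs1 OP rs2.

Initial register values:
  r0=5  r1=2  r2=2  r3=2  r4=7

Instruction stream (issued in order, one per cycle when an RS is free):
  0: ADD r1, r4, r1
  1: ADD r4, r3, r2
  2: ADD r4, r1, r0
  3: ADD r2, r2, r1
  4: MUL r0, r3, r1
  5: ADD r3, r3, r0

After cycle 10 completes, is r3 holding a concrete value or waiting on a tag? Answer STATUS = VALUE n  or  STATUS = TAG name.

  c1: issue ADD r1<-Add1  regs: r0:5,r1:Add1,r2:2,r3:2,r4:7
  c2: issue ADD r4<-Add2  regs: r0:5,r1:Add1,r2:2,r3:2,r4:Add2
  c3: CDB Add1=9; issue ADD r4<-Add1  regs: r0:5,r1:9,r2:2,r3:2,r4:Add1
  c4: CDB Add2=4; issue ADD r2<-Add2  regs: r0:5,r1:9,r2:Add2,r3:2,r4:Add1
  c5: CDB Add1=14; issue MUL r0<-Mul1  regs: r0:Mul1,r1:9,r2:Add2,r3:2,r4:14
  c6: CDB Add2=11; issue ADD r3<-Add1  regs: r0:Mul1,r1:9,r2:11,r3:Add1,r4:14
  c7: -  regs: r0:Mul1,r1:9,r2:11,r3:Add1,r4:14
  c8: -  regs: r0:Mul1,r1:9,r2:11,r3:Add1,r4:14
  c9: CDB Mul1=18  regs: r0:18,r1:9,r2:11,r3:Add1,r4:14
  c10: -  regs: r0:18,r1:9,r2:11,r3:Add1,r4:14

STATUS = TAG Add1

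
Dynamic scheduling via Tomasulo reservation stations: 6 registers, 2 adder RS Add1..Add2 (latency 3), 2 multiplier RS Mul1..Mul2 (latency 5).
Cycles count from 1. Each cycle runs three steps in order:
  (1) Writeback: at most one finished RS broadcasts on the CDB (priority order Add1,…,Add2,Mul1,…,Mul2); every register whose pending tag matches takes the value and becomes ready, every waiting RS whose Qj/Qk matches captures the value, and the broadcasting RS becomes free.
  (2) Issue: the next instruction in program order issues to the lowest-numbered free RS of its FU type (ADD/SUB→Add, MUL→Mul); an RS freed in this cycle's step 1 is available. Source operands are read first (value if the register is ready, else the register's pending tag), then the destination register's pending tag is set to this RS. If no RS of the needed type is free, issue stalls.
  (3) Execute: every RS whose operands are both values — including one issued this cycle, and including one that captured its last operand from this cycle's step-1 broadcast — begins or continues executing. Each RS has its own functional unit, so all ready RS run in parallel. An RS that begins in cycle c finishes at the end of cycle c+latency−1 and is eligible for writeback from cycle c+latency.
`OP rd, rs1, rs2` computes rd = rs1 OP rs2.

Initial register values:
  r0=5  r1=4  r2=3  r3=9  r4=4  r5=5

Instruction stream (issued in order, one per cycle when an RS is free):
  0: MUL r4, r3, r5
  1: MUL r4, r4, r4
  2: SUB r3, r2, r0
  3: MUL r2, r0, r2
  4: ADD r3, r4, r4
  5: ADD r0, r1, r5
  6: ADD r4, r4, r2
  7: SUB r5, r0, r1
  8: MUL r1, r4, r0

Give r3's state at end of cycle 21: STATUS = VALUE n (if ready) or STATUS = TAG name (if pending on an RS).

STATUS = VALUE 4050

  c1: issue MUL r4<-Mul1  regs: r0:5,r1:4,r2:3,r3:9,r4:Mul1,r5:5
  c2: issue MUL r4<-Mul2  regs: r0:5,r1:4,r2:3,r3:9,r4:Mul2,r5:5
  c3: issue SUB r3<-Add1  regs: r0:5,r1:4,r2:3,r3:Add1,r4:Mul2,r5:5
  c4: stall  regs: r0:5,r1:4,r2:3,r3:Add1,r4:Mul2,r5:5
  c5: stall  regs: r0:5,r1:4,r2:3,r3:Add1,r4:Mul2,r5:5
  c6: CDB Add1=-2; stall  regs: r0:5,r1:4,r2:3,r3:-2,r4:Mul2,r5:5
  c7: CDB Mul1=45; issue MUL r2<-Mul1  regs: r0:5,r1:4,r2:Mul1,r3:-2,r4:Mul2,r5:5
  c8: issue ADD r3<-Add1  regs: r0:5,r1:4,r2:Mul1,r3:Add1,r4:Mul2,r5:5
  c9: issue ADD r0<-Add2  regs: r0:Add2,r1:4,r2:Mul1,r3:Add1,r4:Mul2,r5:5
  c10: stall  regs: r0:Add2,r1:4,r2:Mul1,r3:Add1,r4:Mul2,r5:5
  c11: stall  regs: r0:Add2,r1:4,r2:Mul1,r3:Add1,r4:Mul2,r5:5
  c12: CDB Add2=9; issue ADD r4<-Add2  regs: r0:9,r1:4,r2:Mul1,r3:Add1,r4:Add2,r5:5
  c13: CDB Mul1=15; stall  regs: r0:9,r1:4,r2:15,r3:Add1,r4:Add2,r5:5
  c14: CDB Mul2=2025; stall  regs: r0:9,r1:4,r2:15,r3:Add1,r4:Add2,r5:5
  c15: stall  regs: r0:9,r1:4,r2:15,r3:Add1,r4:Add2,r5:5
  c16: stall  regs: r0:9,r1:4,r2:15,r3:Add1,r4:Add2,r5:5
  c17: CDB Add1=4050; issue SUB r5<-Add1  regs: r0:9,r1:4,r2:15,r3:4050,r4:Add2,r5:Add1
  c18: CDB Add2=2040; issue MUL r1<-Mul1  regs: r0:9,r1:Mul1,r2:15,r3:4050,r4:2040,r5:Add1
  c19: -  regs: r0:9,r1:Mul1,r2:15,r3:4050,r4:2040,r5:Add1
  c20: CDB Add1=5  regs: r0:9,r1:Mul1,r2:15,r3:4050,r4:2040,r5:5
  c21: -  regs: r0:9,r1:Mul1,r2:15,r3:4050,r4:2040,r5:5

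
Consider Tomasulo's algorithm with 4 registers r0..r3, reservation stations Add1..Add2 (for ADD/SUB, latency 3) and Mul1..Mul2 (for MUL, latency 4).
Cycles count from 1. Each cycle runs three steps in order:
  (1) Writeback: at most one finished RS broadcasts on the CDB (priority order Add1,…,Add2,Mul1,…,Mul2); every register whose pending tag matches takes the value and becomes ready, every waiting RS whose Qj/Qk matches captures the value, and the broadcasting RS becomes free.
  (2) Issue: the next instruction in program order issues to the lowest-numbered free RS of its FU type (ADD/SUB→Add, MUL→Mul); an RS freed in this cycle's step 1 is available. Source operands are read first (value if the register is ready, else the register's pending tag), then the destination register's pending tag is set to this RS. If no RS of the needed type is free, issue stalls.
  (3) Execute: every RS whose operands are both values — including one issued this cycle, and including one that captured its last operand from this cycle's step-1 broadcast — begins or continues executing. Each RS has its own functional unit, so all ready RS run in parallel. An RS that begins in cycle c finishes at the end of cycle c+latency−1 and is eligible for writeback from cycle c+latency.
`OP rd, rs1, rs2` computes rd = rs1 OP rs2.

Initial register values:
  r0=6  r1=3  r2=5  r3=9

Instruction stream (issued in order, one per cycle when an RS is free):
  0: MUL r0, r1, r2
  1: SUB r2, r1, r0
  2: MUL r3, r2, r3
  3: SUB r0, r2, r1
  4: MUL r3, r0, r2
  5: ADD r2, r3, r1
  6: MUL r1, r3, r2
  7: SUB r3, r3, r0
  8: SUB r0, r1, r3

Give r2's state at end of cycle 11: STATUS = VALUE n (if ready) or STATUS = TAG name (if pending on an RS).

STATUS = TAG Add1

cycle 1: issue MUL r0<-Mul1 // r0:Mul1,r1:3,r2:5,r3:9
cycle 2: issue SUB r2<-Add1 // r0:Mul1,r1:3,r2:Add1,r3:9
cycle 3: issue MUL r3<-Mul2 // r0:Mul1,r1:3,r2:Add1,r3:Mul2
cycle 4: issue SUB r0<-Add2 // r0:Add2,r1:3,r2:Add1,r3:Mul2
cycle 5: CDB Mul1=15; issue MUL r3<-Mul1 // r0:Add2,r1:3,r2:Add1,r3:Mul1
cycle 6: stall // r0:Add2,r1:3,r2:Add1,r3:Mul1
cycle 7: stall // r0:Add2,r1:3,r2:Add1,r3:Mul1
cycle 8: CDB Add1=-12; issue ADD r2<-Add1 // r0:Add2,r1:3,r2:Add1,r3:Mul1
cycle 9: stall // r0:Add2,r1:3,r2:Add1,r3:Mul1
cycle 10: stall // r0:Add2,r1:3,r2:Add1,r3:Mul1
cycle 11: CDB Add2=-15; stall // r0:-15,r1:3,r2:Add1,r3:Mul1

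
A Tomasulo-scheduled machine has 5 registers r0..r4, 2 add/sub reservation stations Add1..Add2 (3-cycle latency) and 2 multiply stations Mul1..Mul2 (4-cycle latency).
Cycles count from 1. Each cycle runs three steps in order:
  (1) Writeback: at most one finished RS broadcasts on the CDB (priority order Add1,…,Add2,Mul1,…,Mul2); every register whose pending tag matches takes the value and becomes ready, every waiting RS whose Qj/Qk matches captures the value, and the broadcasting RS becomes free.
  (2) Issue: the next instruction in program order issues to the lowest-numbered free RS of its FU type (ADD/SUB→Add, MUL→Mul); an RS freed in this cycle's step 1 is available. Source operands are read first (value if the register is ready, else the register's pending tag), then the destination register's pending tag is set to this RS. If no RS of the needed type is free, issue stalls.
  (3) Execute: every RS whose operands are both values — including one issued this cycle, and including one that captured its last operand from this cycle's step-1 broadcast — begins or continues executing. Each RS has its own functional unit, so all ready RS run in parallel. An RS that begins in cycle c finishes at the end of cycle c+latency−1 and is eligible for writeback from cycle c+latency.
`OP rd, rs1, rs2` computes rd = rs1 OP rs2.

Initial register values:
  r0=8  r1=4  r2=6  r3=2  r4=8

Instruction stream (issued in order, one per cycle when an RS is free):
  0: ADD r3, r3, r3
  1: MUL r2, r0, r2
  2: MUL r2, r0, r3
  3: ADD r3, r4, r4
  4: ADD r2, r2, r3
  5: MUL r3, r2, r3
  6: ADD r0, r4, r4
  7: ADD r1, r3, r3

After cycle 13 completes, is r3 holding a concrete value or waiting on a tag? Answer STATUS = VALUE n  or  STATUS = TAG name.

cycle 1: issue ADD r3<-Add1 // r0:8,r1:4,r2:6,r3:Add1,r4:8
cycle 2: issue MUL r2<-Mul1 // r0:8,r1:4,r2:Mul1,r3:Add1,r4:8
cycle 3: issue MUL r2<-Mul2 // r0:8,r1:4,r2:Mul2,r3:Add1,r4:8
cycle 4: CDB Add1=4; issue ADD r3<-Add1 // r0:8,r1:4,r2:Mul2,r3:Add1,r4:8
cycle 5: issue ADD r2<-Add2 // r0:8,r1:4,r2:Add2,r3:Add1,r4:8
cycle 6: CDB Mul1=48; issue MUL r3<-Mul1 // r0:8,r1:4,r2:Add2,r3:Mul1,r4:8
cycle 7: CDB Add1=16; issue ADD r0<-Add1 // r0:Add1,r1:4,r2:Add2,r3:Mul1,r4:8
cycle 8: CDB Mul2=32; stall // r0:Add1,r1:4,r2:Add2,r3:Mul1,r4:8
cycle 9: stall // r0:Add1,r1:4,r2:Add2,r3:Mul1,r4:8
cycle 10: CDB Add1=16; issue ADD r1<-Add1 // r0:16,r1:Add1,r2:Add2,r3:Mul1,r4:8
cycle 11: CDB Add2=48 // r0:16,r1:Add1,r2:48,r3:Mul1,r4:8
cycle 12: - // r0:16,r1:Add1,r2:48,r3:Mul1,r4:8
cycle 13: - // r0:16,r1:Add1,r2:48,r3:Mul1,r4:8

STATUS = TAG Mul1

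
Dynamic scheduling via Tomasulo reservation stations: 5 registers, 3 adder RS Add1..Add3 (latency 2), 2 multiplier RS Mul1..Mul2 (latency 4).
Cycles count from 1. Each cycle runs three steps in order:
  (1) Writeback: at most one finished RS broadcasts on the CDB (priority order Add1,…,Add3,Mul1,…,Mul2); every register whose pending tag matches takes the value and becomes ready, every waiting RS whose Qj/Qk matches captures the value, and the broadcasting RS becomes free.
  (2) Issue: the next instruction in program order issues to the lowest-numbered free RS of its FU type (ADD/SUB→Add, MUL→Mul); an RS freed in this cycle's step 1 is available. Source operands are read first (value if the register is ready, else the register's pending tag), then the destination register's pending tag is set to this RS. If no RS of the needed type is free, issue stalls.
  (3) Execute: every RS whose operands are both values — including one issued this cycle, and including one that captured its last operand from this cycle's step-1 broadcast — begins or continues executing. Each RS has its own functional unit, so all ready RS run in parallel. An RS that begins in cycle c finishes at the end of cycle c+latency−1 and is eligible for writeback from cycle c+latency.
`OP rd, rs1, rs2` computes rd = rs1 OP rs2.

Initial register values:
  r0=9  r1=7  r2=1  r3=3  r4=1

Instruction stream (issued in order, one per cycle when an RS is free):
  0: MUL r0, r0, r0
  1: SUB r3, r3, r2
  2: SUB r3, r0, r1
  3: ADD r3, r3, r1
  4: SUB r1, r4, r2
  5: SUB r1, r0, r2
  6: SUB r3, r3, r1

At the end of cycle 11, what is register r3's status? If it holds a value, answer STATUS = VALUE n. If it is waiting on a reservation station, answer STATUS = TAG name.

STATUS = TAG Add3

cycle 1: issue MUL r0<-Mul1 // r0:Mul1,r1:7,r2:1,r3:3,r4:1
cycle 2: issue SUB r3<-Add1 // r0:Mul1,r1:7,r2:1,r3:Add1,r4:1
cycle 3: issue SUB r3<-Add2 // r0:Mul1,r1:7,r2:1,r3:Add2,r4:1
cycle 4: CDB Add1=2; issue ADD r3<-Add1 // r0:Mul1,r1:7,r2:1,r3:Add1,r4:1
cycle 5: CDB Mul1=81; issue SUB r1<-Add3 // r0:81,r1:Add3,r2:1,r3:Add1,r4:1
cycle 6: stall // r0:81,r1:Add3,r2:1,r3:Add1,r4:1
cycle 7: CDB Add2=74; issue SUB r1<-Add2 // r0:81,r1:Add2,r2:1,r3:Add1,r4:1
cycle 8: CDB Add3=0; issue SUB r3<-Add3 // r0:81,r1:Add2,r2:1,r3:Add3,r4:1
cycle 9: CDB Add1=81 // r0:81,r1:Add2,r2:1,r3:Add3,r4:1
cycle 10: CDB Add2=80 // r0:81,r1:80,r2:1,r3:Add3,r4:1
cycle 11: - // r0:81,r1:80,r2:1,r3:Add3,r4:1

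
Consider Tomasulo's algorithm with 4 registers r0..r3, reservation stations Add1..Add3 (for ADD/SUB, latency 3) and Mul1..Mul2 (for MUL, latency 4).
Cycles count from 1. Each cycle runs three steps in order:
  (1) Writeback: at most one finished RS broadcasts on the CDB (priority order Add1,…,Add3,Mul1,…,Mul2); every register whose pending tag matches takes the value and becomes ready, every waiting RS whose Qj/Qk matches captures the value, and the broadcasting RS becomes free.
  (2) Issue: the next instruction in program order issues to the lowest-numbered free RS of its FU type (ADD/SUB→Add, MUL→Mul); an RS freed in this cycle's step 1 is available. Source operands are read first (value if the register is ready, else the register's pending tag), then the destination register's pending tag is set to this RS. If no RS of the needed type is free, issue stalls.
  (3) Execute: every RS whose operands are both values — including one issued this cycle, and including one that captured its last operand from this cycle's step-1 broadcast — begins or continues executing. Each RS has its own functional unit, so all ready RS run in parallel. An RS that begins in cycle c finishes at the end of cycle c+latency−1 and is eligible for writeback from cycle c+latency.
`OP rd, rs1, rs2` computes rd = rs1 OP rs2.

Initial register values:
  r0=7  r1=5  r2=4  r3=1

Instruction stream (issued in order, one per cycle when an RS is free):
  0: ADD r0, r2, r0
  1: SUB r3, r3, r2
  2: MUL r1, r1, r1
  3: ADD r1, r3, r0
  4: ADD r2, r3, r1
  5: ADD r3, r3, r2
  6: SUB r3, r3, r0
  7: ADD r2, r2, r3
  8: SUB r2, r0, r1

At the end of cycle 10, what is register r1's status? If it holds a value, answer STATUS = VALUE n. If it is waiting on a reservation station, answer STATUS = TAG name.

STATUS = VALUE 8

c1: issue ADD r0<-Add1 | r0:Add1,r1:5,r2:4,r3:1
c2: issue SUB r3<-Add2 | r0:Add1,r1:5,r2:4,r3:Add2
c3: issue MUL r1<-Mul1 | r0:Add1,r1:Mul1,r2:4,r3:Add2
c4: CDB Add1=11; issue ADD r1<-Add1 | r0:11,r1:Add1,r2:4,r3:Add2
c5: CDB Add2=-3; issue ADD r2<-Add2 | r0:11,r1:Add1,r2:Add2,r3:-3
c6: issue ADD r3<-Add3 | r0:11,r1:Add1,r2:Add2,r3:Add3
c7: CDB Mul1=25; stall | r0:11,r1:Add1,r2:Add2,r3:Add3
c8: CDB Add1=8; issue SUB r3<-Add1 | r0:11,r1:8,r2:Add2,r3:Add1
c9: stall | r0:11,r1:8,r2:Add2,r3:Add1
c10: stall | r0:11,r1:8,r2:Add2,r3:Add1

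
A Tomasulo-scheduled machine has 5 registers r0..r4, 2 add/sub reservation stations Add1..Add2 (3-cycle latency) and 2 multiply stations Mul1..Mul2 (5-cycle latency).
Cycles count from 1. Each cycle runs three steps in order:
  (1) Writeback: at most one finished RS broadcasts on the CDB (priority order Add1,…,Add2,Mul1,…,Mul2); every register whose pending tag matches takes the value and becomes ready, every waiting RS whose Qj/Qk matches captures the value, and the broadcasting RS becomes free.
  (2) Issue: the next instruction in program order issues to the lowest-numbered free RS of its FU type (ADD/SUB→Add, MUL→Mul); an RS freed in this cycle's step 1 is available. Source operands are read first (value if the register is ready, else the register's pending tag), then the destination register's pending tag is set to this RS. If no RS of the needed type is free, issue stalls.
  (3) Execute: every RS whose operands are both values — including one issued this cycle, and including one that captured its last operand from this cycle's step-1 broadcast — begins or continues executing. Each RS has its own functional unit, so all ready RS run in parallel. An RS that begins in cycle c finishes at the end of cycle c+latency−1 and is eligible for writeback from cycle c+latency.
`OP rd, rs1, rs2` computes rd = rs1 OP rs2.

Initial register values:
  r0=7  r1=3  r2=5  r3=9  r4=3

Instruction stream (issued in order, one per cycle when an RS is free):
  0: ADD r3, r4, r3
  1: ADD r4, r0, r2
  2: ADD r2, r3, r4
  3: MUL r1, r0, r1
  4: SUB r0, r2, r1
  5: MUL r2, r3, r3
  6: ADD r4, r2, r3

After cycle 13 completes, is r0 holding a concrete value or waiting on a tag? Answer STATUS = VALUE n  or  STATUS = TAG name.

cycle 1: issue ADD r3<-Add1 // r0:7,r1:3,r2:5,r3:Add1,r4:3
cycle 2: issue ADD r4<-Add2 // r0:7,r1:3,r2:5,r3:Add1,r4:Add2
cycle 3: stall // r0:7,r1:3,r2:5,r3:Add1,r4:Add2
cycle 4: CDB Add1=12; issue ADD r2<-Add1 // r0:7,r1:3,r2:Add1,r3:12,r4:Add2
cycle 5: CDB Add2=12; issue MUL r1<-Mul1 // r0:7,r1:Mul1,r2:Add1,r3:12,r4:12
cycle 6: issue SUB r0<-Add2 // r0:Add2,r1:Mul1,r2:Add1,r3:12,r4:12
cycle 7: issue MUL r2<-Mul2 // r0:Add2,r1:Mul1,r2:Mul2,r3:12,r4:12
cycle 8: CDB Add1=24; issue ADD r4<-Add1 // r0:Add2,r1:Mul1,r2:Mul2,r3:12,r4:Add1
cycle 9: - // r0:Add2,r1:Mul1,r2:Mul2,r3:12,r4:Add1
cycle 10: CDB Mul1=21 // r0:Add2,r1:21,r2:Mul2,r3:12,r4:Add1
cycle 11: - // r0:Add2,r1:21,r2:Mul2,r3:12,r4:Add1
cycle 12: CDB Mul2=144 // r0:Add2,r1:21,r2:144,r3:12,r4:Add1
cycle 13: CDB Add2=3 // r0:3,r1:21,r2:144,r3:12,r4:Add1

STATUS = VALUE 3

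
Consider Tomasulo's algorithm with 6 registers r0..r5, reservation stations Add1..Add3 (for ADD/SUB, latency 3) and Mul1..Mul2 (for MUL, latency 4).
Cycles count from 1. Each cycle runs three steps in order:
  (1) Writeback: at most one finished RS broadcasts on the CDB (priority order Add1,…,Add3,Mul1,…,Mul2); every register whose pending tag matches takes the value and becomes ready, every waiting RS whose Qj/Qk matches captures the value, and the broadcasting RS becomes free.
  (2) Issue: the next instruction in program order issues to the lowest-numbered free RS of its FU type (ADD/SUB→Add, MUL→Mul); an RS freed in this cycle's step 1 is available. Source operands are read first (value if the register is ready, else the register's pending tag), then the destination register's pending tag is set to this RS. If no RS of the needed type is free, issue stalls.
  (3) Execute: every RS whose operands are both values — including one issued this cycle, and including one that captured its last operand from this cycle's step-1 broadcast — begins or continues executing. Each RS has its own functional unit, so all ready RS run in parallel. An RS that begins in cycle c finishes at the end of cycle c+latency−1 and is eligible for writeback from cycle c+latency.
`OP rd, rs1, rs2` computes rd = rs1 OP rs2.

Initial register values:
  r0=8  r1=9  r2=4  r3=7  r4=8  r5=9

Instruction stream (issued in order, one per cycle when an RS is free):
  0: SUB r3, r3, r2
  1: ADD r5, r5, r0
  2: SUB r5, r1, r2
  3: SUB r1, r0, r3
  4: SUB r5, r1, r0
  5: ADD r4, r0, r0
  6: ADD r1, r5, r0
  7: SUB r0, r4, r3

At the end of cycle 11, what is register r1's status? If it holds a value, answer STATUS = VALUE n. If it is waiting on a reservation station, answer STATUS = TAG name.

  c1: issue SUB r3<-Add1  regs: r0:8,r1:9,r2:4,r3:Add1,r4:8,r5:9
  c2: issue ADD r5<-Add2  regs: r0:8,r1:9,r2:4,r3:Add1,r4:8,r5:Add2
  c3: issue SUB r5<-Add3  regs: r0:8,r1:9,r2:4,r3:Add1,r4:8,r5:Add3
  c4: CDB Add1=3; issue SUB r1<-Add1  regs: r0:8,r1:Add1,r2:4,r3:3,r4:8,r5:Add3
  c5: CDB Add2=17; issue SUB r5<-Add2  regs: r0:8,r1:Add1,r2:4,r3:3,r4:8,r5:Add2
  c6: CDB Add3=5; issue ADD r4<-Add3  regs: r0:8,r1:Add1,r2:4,r3:3,r4:Add3,r5:Add2
  c7: CDB Add1=5; issue ADD r1<-Add1  regs: r0:8,r1:Add1,r2:4,r3:3,r4:Add3,r5:Add2
  c8: stall  regs: r0:8,r1:Add1,r2:4,r3:3,r4:Add3,r5:Add2
  c9: CDB Add3=16; issue SUB r0<-Add3  regs: r0:Add3,r1:Add1,r2:4,r3:3,r4:16,r5:Add2
  c10: CDB Add2=-3  regs: r0:Add3,r1:Add1,r2:4,r3:3,r4:16,r5:-3
  c11: -  regs: r0:Add3,r1:Add1,r2:4,r3:3,r4:16,r5:-3

STATUS = TAG Add1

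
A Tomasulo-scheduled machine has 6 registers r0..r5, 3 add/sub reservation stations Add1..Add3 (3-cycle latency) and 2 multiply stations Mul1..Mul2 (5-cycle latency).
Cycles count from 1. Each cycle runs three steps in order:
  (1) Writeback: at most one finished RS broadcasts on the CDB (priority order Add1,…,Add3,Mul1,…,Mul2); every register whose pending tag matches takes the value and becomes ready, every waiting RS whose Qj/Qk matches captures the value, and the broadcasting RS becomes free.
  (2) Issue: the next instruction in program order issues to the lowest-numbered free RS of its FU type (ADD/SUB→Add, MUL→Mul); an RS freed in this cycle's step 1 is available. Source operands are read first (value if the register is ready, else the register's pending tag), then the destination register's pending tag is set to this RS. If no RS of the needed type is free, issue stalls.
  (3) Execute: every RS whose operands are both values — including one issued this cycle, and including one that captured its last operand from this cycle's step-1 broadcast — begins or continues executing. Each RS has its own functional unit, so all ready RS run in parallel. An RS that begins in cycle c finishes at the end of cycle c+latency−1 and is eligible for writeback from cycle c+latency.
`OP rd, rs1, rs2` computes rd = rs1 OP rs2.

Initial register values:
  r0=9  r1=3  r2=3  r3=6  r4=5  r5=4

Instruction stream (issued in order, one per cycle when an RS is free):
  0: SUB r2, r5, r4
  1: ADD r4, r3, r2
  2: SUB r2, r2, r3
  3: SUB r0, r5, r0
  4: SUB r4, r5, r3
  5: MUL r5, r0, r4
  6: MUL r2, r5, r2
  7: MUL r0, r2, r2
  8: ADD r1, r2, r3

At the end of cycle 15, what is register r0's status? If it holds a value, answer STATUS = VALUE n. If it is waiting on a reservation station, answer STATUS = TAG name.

cycle 1: issue SUB r2<-Add1 // r0:9,r1:3,r2:Add1,r3:6,r4:5,r5:4
cycle 2: issue ADD r4<-Add2 // r0:9,r1:3,r2:Add1,r3:6,r4:Add2,r5:4
cycle 3: issue SUB r2<-Add3 // r0:9,r1:3,r2:Add3,r3:6,r4:Add2,r5:4
cycle 4: CDB Add1=-1; issue SUB r0<-Add1 // r0:Add1,r1:3,r2:Add3,r3:6,r4:Add2,r5:4
cycle 5: stall // r0:Add1,r1:3,r2:Add3,r3:6,r4:Add2,r5:4
cycle 6: stall // r0:Add1,r1:3,r2:Add3,r3:6,r4:Add2,r5:4
cycle 7: CDB Add1=-5; issue SUB r4<-Add1 // r0:-5,r1:3,r2:Add3,r3:6,r4:Add1,r5:4
cycle 8: CDB Add2=5; issue MUL r5<-Mul1 // r0:-5,r1:3,r2:Add3,r3:6,r4:Add1,r5:Mul1
cycle 9: CDB Add3=-7; issue MUL r2<-Mul2 // r0:-5,r1:3,r2:Mul2,r3:6,r4:Add1,r5:Mul1
cycle 10: CDB Add1=-2; stall // r0:-5,r1:3,r2:Mul2,r3:6,r4:-2,r5:Mul1
cycle 11: stall // r0:-5,r1:3,r2:Mul2,r3:6,r4:-2,r5:Mul1
cycle 12: stall // r0:-5,r1:3,r2:Mul2,r3:6,r4:-2,r5:Mul1
cycle 13: stall // r0:-5,r1:3,r2:Mul2,r3:6,r4:-2,r5:Mul1
cycle 14: stall // r0:-5,r1:3,r2:Mul2,r3:6,r4:-2,r5:Mul1
cycle 15: CDB Mul1=10; issue MUL r0<-Mul1 // r0:Mul1,r1:3,r2:Mul2,r3:6,r4:-2,r5:10

STATUS = TAG Mul1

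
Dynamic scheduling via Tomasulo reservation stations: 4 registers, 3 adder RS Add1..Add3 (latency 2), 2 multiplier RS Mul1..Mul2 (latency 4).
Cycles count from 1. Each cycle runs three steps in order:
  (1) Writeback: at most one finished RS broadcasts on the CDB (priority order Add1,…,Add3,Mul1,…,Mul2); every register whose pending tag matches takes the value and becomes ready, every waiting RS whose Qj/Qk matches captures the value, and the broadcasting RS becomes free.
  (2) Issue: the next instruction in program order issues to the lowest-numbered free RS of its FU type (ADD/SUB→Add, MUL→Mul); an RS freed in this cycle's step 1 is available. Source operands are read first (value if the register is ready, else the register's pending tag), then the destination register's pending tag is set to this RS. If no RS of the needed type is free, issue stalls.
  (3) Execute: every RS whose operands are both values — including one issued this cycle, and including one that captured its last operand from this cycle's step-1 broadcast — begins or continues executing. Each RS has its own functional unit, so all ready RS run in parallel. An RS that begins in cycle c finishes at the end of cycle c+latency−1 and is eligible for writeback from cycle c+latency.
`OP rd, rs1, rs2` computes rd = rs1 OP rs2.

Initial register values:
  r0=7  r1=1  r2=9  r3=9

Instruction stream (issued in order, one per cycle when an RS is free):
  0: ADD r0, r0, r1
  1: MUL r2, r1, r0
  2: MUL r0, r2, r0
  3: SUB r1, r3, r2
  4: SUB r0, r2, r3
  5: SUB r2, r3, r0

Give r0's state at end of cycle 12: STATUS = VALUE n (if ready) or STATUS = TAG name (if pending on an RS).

STATUS = VALUE -1

  c1: issue ADD r0<-Add1  regs: r0:Add1,r1:1,r2:9,r3:9
  c2: issue MUL r2<-Mul1  regs: r0:Add1,r1:1,r2:Mul1,r3:9
  c3: CDB Add1=8; issue MUL r0<-Mul2  regs: r0:Mul2,r1:1,r2:Mul1,r3:9
  c4: issue SUB r1<-Add1  regs: r0:Mul2,r1:Add1,r2:Mul1,r3:9
  c5: issue SUB r0<-Add2  regs: r0:Add2,r1:Add1,r2:Mul1,r3:9
  c6: issue SUB r2<-Add3  regs: r0:Add2,r1:Add1,r2:Add3,r3:9
  c7: CDB Mul1=8  regs: r0:Add2,r1:Add1,r2:Add3,r3:9
  c8: -  regs: r0:Add2,r1:Add1,r2:Add3,r3:9
  c9: CDB Add1=1  regs: r0:Add2,r1:1,r2:Add3,r3:9
  c10: CDB Add2=-1  regs: r0:-1,r1:1,r2:Add3,r3:9
  c11: CDB Mul2=64  regs: r0:-1,r1:1,r2:Add3,r3:9
  c12: CDB Add3=10  regs: r0:-1,r1:1,r2:10,r3:9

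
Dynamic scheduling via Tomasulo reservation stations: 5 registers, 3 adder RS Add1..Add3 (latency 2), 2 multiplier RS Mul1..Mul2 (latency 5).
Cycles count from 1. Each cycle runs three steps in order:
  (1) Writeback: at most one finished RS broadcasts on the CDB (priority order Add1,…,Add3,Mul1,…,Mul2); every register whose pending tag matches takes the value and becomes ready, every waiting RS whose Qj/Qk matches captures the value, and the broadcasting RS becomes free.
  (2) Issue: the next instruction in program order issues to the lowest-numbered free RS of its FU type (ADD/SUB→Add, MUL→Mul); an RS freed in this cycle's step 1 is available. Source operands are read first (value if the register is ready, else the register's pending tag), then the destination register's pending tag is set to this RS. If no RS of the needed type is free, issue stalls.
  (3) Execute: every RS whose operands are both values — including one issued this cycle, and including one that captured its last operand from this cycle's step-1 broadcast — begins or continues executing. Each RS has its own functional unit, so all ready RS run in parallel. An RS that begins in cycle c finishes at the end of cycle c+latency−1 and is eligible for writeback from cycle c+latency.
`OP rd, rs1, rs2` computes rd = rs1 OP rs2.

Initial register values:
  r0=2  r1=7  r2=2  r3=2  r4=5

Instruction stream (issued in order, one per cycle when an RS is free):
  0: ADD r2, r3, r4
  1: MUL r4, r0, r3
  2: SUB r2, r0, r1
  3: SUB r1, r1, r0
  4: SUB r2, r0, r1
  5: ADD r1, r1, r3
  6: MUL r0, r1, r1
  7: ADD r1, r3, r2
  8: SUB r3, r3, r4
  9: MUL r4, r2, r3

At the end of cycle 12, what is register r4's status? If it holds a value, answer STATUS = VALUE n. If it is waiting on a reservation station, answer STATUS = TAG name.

STATUS = TAG Mul2

c1: issue ADD r2<-Add1 | r0:2,r1:7,r2:Add1,r3:2,r4:5
c2: issue MUL r4<-Mul1 | r0:2,r1:7,r2:Add1,r3:2,r4:Mul1
c3: CDB Add1=7; issue SUB r2<-Add1 | r0:2,r1:7,r2:Add1,r3:2,r4:Mul1
c4: issue SUB r1<-Add2 | r0:2,r1:Add2,r2:Add1,r3:2,r4:Mul1
c5: CDB Add1=-5; issue SUB r2<-Add1 | r0:2,r1:Add2,r2:Add1,r3:2,r4:Mul1
c6: CDB Add2=5; issue ADD r1<-Add2 | r0:2,r1:Add2,r2:Add1,r3:2,r4:Mul1
c7: CDB Mul1=4; issue MUL r0<-Mul1 | r0:Mul1,r1:Add2,r2:Add1,r3:2,r4:4
c8: CDB Add1=-3; issue ADD r1<-Add1 | r0:Mul1,r1:Add1,r2:-3,r3:2,r4:4
c9: CDB Add2=7; issue SUB r3<-Add2 | r0:Mul1,r1:Add1,r2:-3,r3:Add2,r4:4
c10: CDB Add1=-1; issue MUL r4<-Mul2 | r0:Mul1,r1:-1,r2:-3,r3:Add2,r4:Mul2
c11: CDB Add2=-2 | r0:Mul1,r1:-1,r2:-3,r3:-2,r4:Mul2
c12: - | r0:Mul1,r1:-1,r2:-3,r3:-2,r4:Mul2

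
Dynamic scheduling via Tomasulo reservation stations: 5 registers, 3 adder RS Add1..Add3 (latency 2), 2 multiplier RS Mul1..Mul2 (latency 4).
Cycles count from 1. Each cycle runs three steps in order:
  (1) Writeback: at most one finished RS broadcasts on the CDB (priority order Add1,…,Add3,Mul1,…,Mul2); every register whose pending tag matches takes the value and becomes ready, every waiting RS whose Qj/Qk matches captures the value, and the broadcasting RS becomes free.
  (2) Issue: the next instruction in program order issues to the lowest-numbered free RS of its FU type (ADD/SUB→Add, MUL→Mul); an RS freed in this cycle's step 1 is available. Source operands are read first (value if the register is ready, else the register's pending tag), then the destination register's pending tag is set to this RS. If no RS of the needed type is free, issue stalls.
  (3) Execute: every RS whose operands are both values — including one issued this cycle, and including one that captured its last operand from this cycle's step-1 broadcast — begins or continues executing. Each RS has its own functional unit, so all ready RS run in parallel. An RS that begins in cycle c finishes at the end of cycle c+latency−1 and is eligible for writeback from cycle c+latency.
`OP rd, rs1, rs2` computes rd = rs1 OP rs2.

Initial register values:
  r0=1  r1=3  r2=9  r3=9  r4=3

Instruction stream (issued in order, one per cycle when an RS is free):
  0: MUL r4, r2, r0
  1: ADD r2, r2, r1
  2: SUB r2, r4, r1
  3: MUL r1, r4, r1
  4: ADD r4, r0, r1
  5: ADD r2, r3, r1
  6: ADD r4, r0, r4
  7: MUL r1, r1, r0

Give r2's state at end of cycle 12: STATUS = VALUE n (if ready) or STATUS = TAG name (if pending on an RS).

c1: issue MUL r4<-Mul1 | r0:1,r1:3,r2:9,r3:9,r4:Mul1
c2: issue ADD r2<-Add1 | r0:1,r1:3,r2:Add1,r3:9,r4:Mul1
c3: issue SUB r2<-Add2 | r0:1,r1:3,r2:Add2,r3:9,r4:Mul1
c4: CDB Add1=12; issue MUL r1<-Mul2 | r0:1,r1:Mul2,r2:Add2,r3:9,r4:Mul1
c5: CDB Mul1=9; issue ADD r4<-Add1 | r0:1,r1:Mul2,r2:Add2,r3:9,r4:Add1
c6: issue ADD r2<-Add3 | r0:1,r1:Mul2,r2:Add3,r3:9,r4:Add1
c7: CDB Add2=6; issue ADD r4<-Add2 | r0:1,r1:Mul2,r2:Add3,r3:9,r4:Add2
c8: issue MUL r1<-Mul1 | r0:1,r1:Mul1,r2:Add3,r3:9,r4:Add2
c9: CDB Mul2=27 | r0:1,r1:Mul1,r2:Add3,r3:9,r4:Add2
c10: - | r0:1,r1:Mul1,r2:Add3,r3:9,r4:Add2
c11: CDB Add1=28 | r0:1,r1:Mul1,r2:Add3,r3:9,r4:Add2
c12: CDB Add3=36 | r0:1,r1:Mul1,r2:36,r3:9,r4:Add2

STATUS = VALUE 36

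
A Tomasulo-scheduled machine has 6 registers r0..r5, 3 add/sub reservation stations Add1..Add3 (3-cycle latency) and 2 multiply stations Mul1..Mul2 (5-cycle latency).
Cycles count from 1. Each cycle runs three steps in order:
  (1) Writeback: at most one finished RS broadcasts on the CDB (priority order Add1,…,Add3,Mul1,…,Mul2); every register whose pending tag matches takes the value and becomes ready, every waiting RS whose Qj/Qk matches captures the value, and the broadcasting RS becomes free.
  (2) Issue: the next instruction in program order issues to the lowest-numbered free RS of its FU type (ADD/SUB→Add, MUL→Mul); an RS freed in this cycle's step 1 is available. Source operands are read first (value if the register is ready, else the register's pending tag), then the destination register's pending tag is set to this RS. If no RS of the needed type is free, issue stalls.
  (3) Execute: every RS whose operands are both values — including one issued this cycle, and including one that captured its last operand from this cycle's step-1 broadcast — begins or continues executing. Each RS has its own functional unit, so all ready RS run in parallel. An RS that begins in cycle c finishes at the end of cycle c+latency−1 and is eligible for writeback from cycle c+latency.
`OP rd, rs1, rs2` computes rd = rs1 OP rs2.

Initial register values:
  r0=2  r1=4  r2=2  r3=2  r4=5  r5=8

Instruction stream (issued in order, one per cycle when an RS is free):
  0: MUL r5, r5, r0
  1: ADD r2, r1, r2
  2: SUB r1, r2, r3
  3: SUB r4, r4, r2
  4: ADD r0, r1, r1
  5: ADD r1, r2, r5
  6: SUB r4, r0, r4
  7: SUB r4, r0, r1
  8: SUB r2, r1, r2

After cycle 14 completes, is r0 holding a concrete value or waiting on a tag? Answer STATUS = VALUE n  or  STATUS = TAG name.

STATUS = VALUE 8

  c1: issue MUL r5<-Mul1  regs: r0:2,r1:4,r2:2,r3:2,r4:5,r5:Mul1
  c2: issue ADD r2<-Add1  regs: r0:2,r1:4,r2:Add1,r3:2,r4:5,r5:Mul1
  c3: issue SUB r1<-Add2  regs: r0:2,r1:Add2,r2:Add1,r3:2,r4:5,r5:Mul1
  c4: issue SUB r4<-Add3  regs: r0:2,r1:Add2,r2:Add1,r3:2,r4:Add3,r5:Mul1
  c5: CDB Add1=6; issue ADD r0<-Add1  regs: r0:Add1,r1:Add2,r2:6,r3:2,r4:Add3,r5:Mul1
  c6: CDB Mul1=16; stall  regs: r0:Add1,r1:Add2,r2:6,r3:2,r4:Add3,r5:16
  c7: stall  regs: r0:Add1,r1:Add2,r2:6,r3:2,r4:Add3,r5:16
  c8: CDB Add2=4; issue ADD r1<-Add2  regs: r0:Add1,r1:Add2,r2:6,r3:2,r4:Add3,r5:16
  c9: CDB Add3=-1; issue SUB r4<-Add3  regs: r0:Add1,r1:Add2,r2:6,r3:2,r4:Add3,r5:16
  c10: stall  regs: r0:Add1,r1:Add2,r2:6,r3:2,r4:Add3,r5:16
  c11: CDB Add1=8; issue SUB r4<-Add1  regs: r0:8,r1:Add2,r2:6,r3:2,r4:Add1,r5:16
  c12: CDB Add2=22; issue SUB r2<-Add2  regs: r0:8,r1:22,r2:Add2,r3:2,r4:Add1,r5:16
  c13: -  regs: r0:8,r1:22,r2:Add2,r3:2,r4:Add1,r5:16
  c14: CDB Add3=9  regs: r0:8,r1:22,r2:Add2,r3:2,r4:Add1,r5:16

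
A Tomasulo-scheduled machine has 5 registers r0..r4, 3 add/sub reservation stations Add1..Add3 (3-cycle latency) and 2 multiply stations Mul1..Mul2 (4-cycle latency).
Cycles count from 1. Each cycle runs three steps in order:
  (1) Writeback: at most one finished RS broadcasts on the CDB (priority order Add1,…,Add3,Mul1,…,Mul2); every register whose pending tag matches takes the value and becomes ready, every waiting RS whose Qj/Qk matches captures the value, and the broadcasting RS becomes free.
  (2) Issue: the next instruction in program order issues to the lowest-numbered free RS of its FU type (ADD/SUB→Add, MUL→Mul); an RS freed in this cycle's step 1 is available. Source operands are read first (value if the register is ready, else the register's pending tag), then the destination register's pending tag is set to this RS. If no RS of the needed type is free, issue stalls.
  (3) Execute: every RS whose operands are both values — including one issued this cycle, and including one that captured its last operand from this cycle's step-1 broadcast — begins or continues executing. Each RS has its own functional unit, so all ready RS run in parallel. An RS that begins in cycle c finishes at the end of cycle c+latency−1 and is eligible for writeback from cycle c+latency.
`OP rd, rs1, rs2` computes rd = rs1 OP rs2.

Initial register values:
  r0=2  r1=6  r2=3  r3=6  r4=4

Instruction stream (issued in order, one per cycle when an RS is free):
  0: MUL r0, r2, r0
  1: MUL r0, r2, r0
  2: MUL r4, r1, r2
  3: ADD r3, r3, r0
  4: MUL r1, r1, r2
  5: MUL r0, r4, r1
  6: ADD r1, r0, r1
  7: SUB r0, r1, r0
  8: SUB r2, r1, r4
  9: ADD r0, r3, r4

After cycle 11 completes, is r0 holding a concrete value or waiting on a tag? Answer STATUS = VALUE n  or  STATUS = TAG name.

c1: issue MUL r0<-Mul1 | r0:Mul1,r1:6,r2:3,r3:6,r4:4
c2: issue MUL r0<-Mul2 | r0:Mul2,r1:6,r2:3,r3:6,r4:4
c3: stall | r0:Mul2,r1:6,r2:3,r3:6,r4:4
c4: stall | r0:Mul2,r1:6,r2:3,r3:6,r4:4
c5: CDB Mul1=6; issue MUL r4<-Mul1 | r0:Mul2,r1:6,r2:3,r3:6,r4:Mul1
c6: issue ADD r3<-Add1 | r0:Mul2,r1:6,r2:3,r3:Add1,r4:Mul1
c7: stall | r0:Mul2,r1:6,r2:3,r3:Add1,r4:Mul1
c8: stall | r0:Mul2,r1:6,r2:3,r3:Add1,r4:Mul1
c9: CDB Mul1=18; issue MUL r1<-Mul1 | r0:Mul2,r1:Mul1,r2:3,r3:Add1,r4:18
c10: CDB Mul2=18; issue MUL r0<-Mul2 | r0:Mul2,r1:Mul1,r2:3,r3:Add1,r4:18
c11: issue ADD r1<-Add2 | r0:Mul2,r1:Add2,r2:3,r3:Add1,r4:18

STATUS = TAG Mul2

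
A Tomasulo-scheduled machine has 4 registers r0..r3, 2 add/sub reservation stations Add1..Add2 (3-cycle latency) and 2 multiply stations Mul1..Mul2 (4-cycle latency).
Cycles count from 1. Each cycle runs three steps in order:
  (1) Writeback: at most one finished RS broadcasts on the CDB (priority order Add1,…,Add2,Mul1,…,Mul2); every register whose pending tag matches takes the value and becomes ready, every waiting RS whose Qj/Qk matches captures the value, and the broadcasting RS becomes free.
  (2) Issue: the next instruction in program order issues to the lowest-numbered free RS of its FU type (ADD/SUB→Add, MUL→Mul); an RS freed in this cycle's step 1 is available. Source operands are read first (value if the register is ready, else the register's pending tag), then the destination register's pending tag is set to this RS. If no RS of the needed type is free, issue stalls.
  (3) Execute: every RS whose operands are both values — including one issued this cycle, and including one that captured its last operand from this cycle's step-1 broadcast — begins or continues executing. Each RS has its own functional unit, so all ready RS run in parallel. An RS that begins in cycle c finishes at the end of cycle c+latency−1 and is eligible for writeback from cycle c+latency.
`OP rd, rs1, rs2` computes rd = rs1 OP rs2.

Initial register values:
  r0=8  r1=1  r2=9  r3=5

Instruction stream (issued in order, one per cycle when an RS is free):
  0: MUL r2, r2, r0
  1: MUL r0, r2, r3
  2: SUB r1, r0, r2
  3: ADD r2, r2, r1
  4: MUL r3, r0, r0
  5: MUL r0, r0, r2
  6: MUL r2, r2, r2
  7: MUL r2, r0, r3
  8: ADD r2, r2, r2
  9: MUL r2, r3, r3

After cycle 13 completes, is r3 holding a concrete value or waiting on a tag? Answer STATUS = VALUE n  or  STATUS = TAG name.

STATUS = VALUE 129600

cycle 1: issue MUL r2<-Mul1 // r0:8,r1:1,r2:Mul1,r3:5
cycle 2: issue MUL r0<-Mul2 // r0:Mul2,r1:1,r2:Mul1,r3:5
cycle 3: issue SUB r1<-Add1 // r0:Mul2,r1:Add1,r2:Mul1,r3:5
cycle 4: issue ADD r2<-Add2 // r0:Mul2,r1:Add1,r2:Add2,r3:5
cycle 5: CDB Mul1=72; issue MUL r3<-Mul1 // r0:Mul2,r1:Add1,r2:Add2,r3:Mul1
cycle 6: stall // r0:Mul2,r1:Add1,r2:Add2,r3:Mul1
cycle 7: stall // r0:Mul2,r1:Add1,r2:Add2,r3:Mul1
cycle 8: stall // r0:Mul2,r1:Add1,r2:Add2,r3:Mul1
cycle 9: CDB Mul2=360; issue MUL r0<-Mul2 // r0:Mul2,r1:Add1,r2:Add2,r3:Mul1
cycle 10: stall // r0:Mul2,r1:Add1,r2:Add2,r3:Mul1
cycle 11: stall // r0:Mul2,r1:Add1,r2:Add2,r3:Mul1
cycle 12: CDB Add1=288; stall // r0:Mul2,r1:288,r2:Add2,r3:Mul1
cycle 13: CDB Mul1=129600; issue MUL r2<-Mul1 // r0:Mul2,r1:288,r2:Mul1,r3:129600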